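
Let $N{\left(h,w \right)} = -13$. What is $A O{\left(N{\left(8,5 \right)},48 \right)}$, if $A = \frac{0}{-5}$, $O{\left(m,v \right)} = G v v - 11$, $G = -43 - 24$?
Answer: $0$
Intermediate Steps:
$G = -67$
$O{\left(m,v \right)} = -11 - 67 v^{2}$ ($O{\left(m,v \right)} = - 67 v v - 11 = - 67 v^{2} - 11 = -11 - 67 v^{2}$)
$A = 0$ ($A = 0 \left(- \frac{1}{5}\right) = 0$)
$A O{\left(N{\left(8,5 \right)},48 \right)} = 0 \left(-11 - 67 \cdot 48^{2}\right) = 0 \left(-11 - 154368\right) = 0 \left(-154379\right) = 0$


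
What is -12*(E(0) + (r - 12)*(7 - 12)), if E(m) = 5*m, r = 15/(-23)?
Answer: -17460/23 ≈ -759.13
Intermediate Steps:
r = -15/23 (r = 15*(-1/23) = -15/23 ≈ -0.65217)
-12*(E(0) + (r - 12)*(7 - 12)) = -12*(5*0 + (-15/23 - 12)*(7 - 12)) = -12*(0 - 291/23*(-5)) = -12*(0 + 1455/23) = -12*1455/23 = -17460/23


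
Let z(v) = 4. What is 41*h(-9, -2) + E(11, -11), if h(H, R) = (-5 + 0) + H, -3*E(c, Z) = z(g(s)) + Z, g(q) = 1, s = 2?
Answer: -1715/3 ≈ -571.67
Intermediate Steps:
E(c, Z) = -4/3 - Z/3 (E(c, Z) = -(4 + Z)/3 = -4/3 - Z/3)
h(H, R) = -5 + H
41*h(-9, -2) + E(11, -11) = 41*(-5 - 9) + (-4/3 - ⅓*(-11)) = 41*(-14) + (-4/3 + 11/3) = -574 + 7/3 = -1715/3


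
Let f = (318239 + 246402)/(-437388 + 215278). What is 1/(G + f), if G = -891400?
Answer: -31730/28284202663 ≈ -1.1218e-6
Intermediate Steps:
f = -80663/31730 (f = 564641/(-222110) = 564641*(-1/222110) = -80663/31730 ≈ -2.5422)
1/(G + f) = 1/(-891400 - 80663/31730) = 1/(-28284202663/31730) = -31730/28284202663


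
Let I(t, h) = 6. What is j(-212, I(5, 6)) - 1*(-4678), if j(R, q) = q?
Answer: 4684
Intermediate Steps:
j(-212, I(5, 6)) - 1*(-4678) = 6 - 1*(-4678) = 6 + 4678 = 4684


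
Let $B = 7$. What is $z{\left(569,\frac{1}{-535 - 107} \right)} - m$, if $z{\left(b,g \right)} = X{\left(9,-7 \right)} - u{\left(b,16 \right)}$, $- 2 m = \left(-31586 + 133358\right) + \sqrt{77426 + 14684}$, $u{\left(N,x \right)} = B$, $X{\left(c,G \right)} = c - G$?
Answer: $50895 + \frac{\sqrt{92110}}{2} \approx 51047.0$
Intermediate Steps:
$u{\left(N,x \right)} = 7$
$m = -50886 - \frac{\sqrt{92110}}{2}$ ($m = - \frac{\left(-31586 + 133358\right) + \sqrt{77426 + 14684}}{2} = - \frac{101772 + \sqrt{92110}}{2} = -50886 - \frac{\sqrt{92110}}{2} \approx -51038.0$)
$z{\left(b,g \right)} = 9$ ($z{\left(b,g \right)} = \left(9 - -7\right) - 7 = \left(9 + 7\right) - 7 = 16 - 7 = 9$)
$z{\left(569,\frac{1}{-535 - 107} \right)} - m = 9 - \left(-50886 - \frac{\sqrt{92110}}{2}\right) = 9 + \left(50886 + \frac{\sqrt{92110}}{2}\right) = 50895 + \frac{\sqrt{92110}}{2}$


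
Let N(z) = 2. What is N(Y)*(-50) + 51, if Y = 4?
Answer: -49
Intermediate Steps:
N(Y)*(-50) + 51 = 2*(-50) + 51 = -100 + 51 = -49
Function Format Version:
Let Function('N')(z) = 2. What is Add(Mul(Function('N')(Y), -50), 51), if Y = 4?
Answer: -49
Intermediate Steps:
Add(Mul(Function('N')(Y), -50), 51) = Add(Mul(2, -50), 51) = Add(-100, 51) = -49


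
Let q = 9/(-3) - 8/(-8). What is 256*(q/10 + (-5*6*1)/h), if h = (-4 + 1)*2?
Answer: 6144/5 ≈ 1228.8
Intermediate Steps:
h = -6 (h = -3*2 = -6)
q = -2 (q = 9*(-⅓) - 8*(-⅛) = -3 + 1 = -2)
256*(q/10 + (-5*6*1)/h) = 256*(-2/10 + (-5*6*1)/(-6)) = 256*(-2*⅒ - 30*1*(-⅙)) = 256*(-⅕ - 30*(-⅙)) = 256*(-⅕ + 5) = 256*(24/5) = 6144/5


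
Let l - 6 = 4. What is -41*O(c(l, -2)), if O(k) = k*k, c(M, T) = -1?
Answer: -41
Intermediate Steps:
l = 10 (l = 6 + 4 = 10)
O(k) = k²
-41*O(c(l, -2)) = -41*(-1)² = -41*1 = -41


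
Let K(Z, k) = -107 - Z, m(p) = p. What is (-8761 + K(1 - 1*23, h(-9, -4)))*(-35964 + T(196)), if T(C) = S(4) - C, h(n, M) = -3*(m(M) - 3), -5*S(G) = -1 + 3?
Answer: 1599374492/5 ≈ 3.1988e+8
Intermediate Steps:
S(G) = -⅖ (S(G) = -(-1 + 3)/5 = -⅕*2 = -⅖)
h(n, M) = 9 - 3*M (h(n, M) = -3*(M - 3) = -3*(-3 + M) = 9 - 3*M)
T(C) = -⅖ - C
(-8761 + K(1 - 1*23, h(-9, -4)))*(-35964 + T(196)) = (-8761 + (-107 - (1 - 1*23)))*(-35964 + (-⅖ - 1*196)) = (-8761 + (-107 - (1 - 23)))*(-35964 + (-⅖ - 196)) = (-8761 + (-107 - 1*(-22)))*(-35964 - 982/5) = (-8761 + (-107 + 22))*(-180802/5) = (-8761 - 85)*(-180802/5) = -8846*(-180802/5) = 1599374492/5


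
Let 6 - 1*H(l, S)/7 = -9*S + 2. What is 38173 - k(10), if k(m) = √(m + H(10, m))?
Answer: 38173 - 2*√167 ≈ 38147.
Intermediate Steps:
H(l, S) = 28 + 63*S (H(l, S) = 42 - 7*(-9*S + 2) = 42 - 7*(2 - 9*S) = 42 + (-14 + 63*S) = 28 + 63*S)
k(m) = √(28 + 64*m) (k(m) = √(m + (28 + 63*m)) = √(28 + 64*m))
38173 - k(10) = 38173 - 2*√(7 + 16*10) = 38173 - 2*√(7 + 160) = 38173 - 2*√167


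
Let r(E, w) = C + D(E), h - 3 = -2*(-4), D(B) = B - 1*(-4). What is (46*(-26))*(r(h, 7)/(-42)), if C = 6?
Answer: 598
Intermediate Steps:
D(B) = 4 + B (D(B) = B + 4 = 4 + B)
h = 11 (h = 3 - 2*(-4) = 3 + 8 = 11)
r(E, w) = 10 + E (r(E, w) = 6 + (4 + E) = 10 + E)
(46*(-26))*(r(h, 7)/(-42)) = (46*(-26))*((10 + 11)/(-42)) = -25116*(-1)/42 = -1196*(-1/2) = 598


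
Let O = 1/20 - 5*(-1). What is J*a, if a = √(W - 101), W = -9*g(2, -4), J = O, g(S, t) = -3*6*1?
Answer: 101*√61/20 ≈ 39.442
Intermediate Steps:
g(S, t) = -18 (g(S, t) = -18*1 = -18)
O = 101/20 (O = 1/20 + 5 = 101/20 ≈ 5.0500)
J = 101/20 ≈ 5.0500
W = 162 (W = -9*(-18) = 162)
a = √61 (a = √(162 - 101) = √61 ≈ 7.8102)
J*a = 101*√61/20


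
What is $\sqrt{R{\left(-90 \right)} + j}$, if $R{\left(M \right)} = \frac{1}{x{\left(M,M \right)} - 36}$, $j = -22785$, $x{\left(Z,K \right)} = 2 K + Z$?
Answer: $\frac{i \sqrt{237055174}}{102} \approx 150.95 i$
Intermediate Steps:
$x{\left(Z,K \right)} = Z + 2 K$
$R{\left(M \right)} = \frac{1}{-36 + 3 M}$ ($R{\left(M \right)} = \frac{1}{\left(M + 2 M\right) - 36} = \frac{1}{3 M + \left(-67 + 31\right)} = \frac{1}{3 M - 36} = \frac{1}{-36 + 3 M}$)
$\sqrt{R{\left(-90 \right)} + j} = \sqrt{\frac{1}{3 \left(-12 - 90\right)} - 22785} = \sqrt{\frac{1}{3 \left(-102\right)} - 22785} = \sqrt{\frac{1}{3} \left(- \frac{1}{102}\right) - 22785} = \sqrt{- \frac{1}{306} - 22785} = \sqrt{- \frac{6972211}{306}} = \frac{i \sqrt{237055174}}{102}$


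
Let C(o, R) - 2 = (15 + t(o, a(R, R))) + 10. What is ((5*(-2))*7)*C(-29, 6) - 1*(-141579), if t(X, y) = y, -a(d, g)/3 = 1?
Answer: 139899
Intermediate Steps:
a(d, g) = -3 (a(d, g) = -3*1 = -3)
C(o, R) = 24 (C(o, R) = 2 + ((15 - 3) + 10) = 2 + (12 + 10) = 2 + 22 = 24)
((5*(-2))*7)*C(-29, 6) - 1*(-141579) = ((5*(-2))*7)*24 - 1*(-141579) = -10*7*24 + 141579 = -70*24 + 141579 = -1680 + 141579 = 139899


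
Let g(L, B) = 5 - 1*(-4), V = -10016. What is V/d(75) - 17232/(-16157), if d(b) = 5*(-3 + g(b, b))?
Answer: -80655776/242355 ≈ -332.80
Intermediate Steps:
g(L, B) = 9 (g(L, B) = 5 + 4 = 9)
d(b) = 30 (d(b) = 5*(-3 + 9) = 5*6 = 30)
V/d(75) - 17232/(-16157) = -10016/30 - 17232/(-16157) = -10016*1/30 - 17232*(-1/16157) = -5008/15 + 17232/16157 = -80655776/242355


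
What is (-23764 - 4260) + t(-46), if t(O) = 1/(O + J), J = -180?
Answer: -6333425/226 ≈ -28024.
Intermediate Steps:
t(O) = 1/(-180 + O) (t(O) = 1/(O - 180) = 1/(-180 + O))
(-23764 - 4260) + t(-46) = (-23764 - 4260) + 1/(-180 - 46) = -28024 + 1/(-226) = -28024 - 1/226 = -6333425/226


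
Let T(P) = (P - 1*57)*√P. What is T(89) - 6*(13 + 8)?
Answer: -126 + 32*√89 ≈ 175.89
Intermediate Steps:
T(P) = √P*(-57 + P) (T(P) = (P - 57)*√P = (-57 + P)*√P = √P*(-57 + P))
T(89) - 6*(13 + 8) = √89*(-57 + 89) - 6*(13 + 8) = √89*32 - 6*21 = 32*√89 - 1*126 = 32*√89 - 126 = -126 + 32*√89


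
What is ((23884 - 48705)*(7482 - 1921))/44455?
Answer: -138029581/44455 ≈ -3104.9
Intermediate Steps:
((23884 - 48705)*(7482 - 1921))/44455 = -24821*5561*(1/44455) = -138029581*1/44455 = -138029581/44455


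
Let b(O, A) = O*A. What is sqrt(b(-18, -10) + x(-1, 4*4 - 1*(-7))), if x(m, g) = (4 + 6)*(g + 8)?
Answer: 7*sqrt(10) ≈ 22.136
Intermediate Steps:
x(m, g) = 80 + 10*g (x(m, g) = 10*(8 + g) = 80 + 10*g)
b(O, A) = A*O
sqrt(b(-18, -10) + x(-1, 4*4 - 1*(-7))) = sqrt(-10*(-18) + (80 + 10*(4*4 - 1*(-7)))) = sqrt(180 + (80 + 10*(16 + 7))) = sqrt(180 + (80 + 10*23)) = sqrt(180 + (80 + 230)) = sqrt(180 + 310) = sqrt(490) = 7*sqrt(10)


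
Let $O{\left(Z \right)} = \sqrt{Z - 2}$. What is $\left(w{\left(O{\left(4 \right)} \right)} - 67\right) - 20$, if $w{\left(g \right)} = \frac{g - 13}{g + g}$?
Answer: $- \frac{173}{2} - \frac{13 \sqrt{2}}{4} \approx -91.096$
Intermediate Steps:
$O{\left(Z \right)} = \sqrt{-2 + Z}$
$w{\left(g \right)} = \frac{-13 + g}{2 g}$
$\left(w{\left(O{\left(4 \right)} \right)} - 67\right) - 20 = \left(\frac{-13 + \sqrt{-2 + 4}}{2 \sqrt{-2 + 4}} - 67\right) - 20 = \left(\frac{-13 + \sqrt{2}}{2 \sqrt{2}} - 67\right) - 20 = \left(\frac{\frac{\sqrt{2}}{2} \left(-13 + \sqrt{2}\right)}{2} - 67\right) - 20 = \left(\frac{\sqrt{2} \left(-13 + \sqrt{2}\right)}{4} - 67\right) - 20 = \left(-67 + \frac{\sqrt{2} \left(-13 + \sqrt{2}\right)}{4}\right) - 20 = -87 + \frac{\sqrt{2} \left(-13 + \sqrt{2}\right)}{4}$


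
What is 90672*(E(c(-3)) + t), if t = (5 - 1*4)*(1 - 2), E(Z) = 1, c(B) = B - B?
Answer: 0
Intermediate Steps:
c(B) = 0
t = -1 (t = (5 - 4)*(-1) = 1*(-1) = -1)
90672*(E(c(-3)) + t) = 90672*(1 - 1) = 90672*0 = 0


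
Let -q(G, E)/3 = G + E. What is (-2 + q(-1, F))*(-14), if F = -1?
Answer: -56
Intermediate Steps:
q(G, E) = -3*E - 3*G (q(G, E) = -3*(G + E) = -3*(E + G) = -3*E - 3*G)
(-2 + q(-1, F))*(-14) = (-2 + (-3*(-1) - 3*(-1)))*(-14) = (-2 + (3 + 3))*(-14) = (-2 + 6)*(-14) = 4*(-14) = -56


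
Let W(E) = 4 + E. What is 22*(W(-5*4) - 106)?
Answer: -2684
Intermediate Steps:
22*(W(-5*4) - 106) = 22*((4 - 5*4) - 106) = 22*((4 - 20) - 106) = 22*(-16 - 106) = 22*(-122) = -2684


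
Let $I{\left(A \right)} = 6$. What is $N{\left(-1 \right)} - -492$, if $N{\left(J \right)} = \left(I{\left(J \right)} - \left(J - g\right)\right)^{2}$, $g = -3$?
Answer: $508$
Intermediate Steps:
$N{\left(J \right)} = \left(3 - J\right)^{2}$ ($N{\left(J \right)} = \left(6 - \left(3 + J\right)\right)^{2} = \left(3 - J\right)^{2}$)
$N{\left(-1 \right)} - -492 = \left(-3 - 1\right)^{2} - -492 = \left(-4\right)^{2} + 492 = 16 + 492 = 508$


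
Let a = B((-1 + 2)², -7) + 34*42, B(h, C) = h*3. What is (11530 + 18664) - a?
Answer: 28763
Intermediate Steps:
B(h, C) = 3*h
a = 1431 (a = 3*(-1 + 2)² + 34*42 = 3*1² + 1428 = 3*1 + 1428 = 3 + 1428 = 1431)
(11530 + 18664) - a = (11530 + 18664) - 1*1431 = 30194 - 1431 = 28763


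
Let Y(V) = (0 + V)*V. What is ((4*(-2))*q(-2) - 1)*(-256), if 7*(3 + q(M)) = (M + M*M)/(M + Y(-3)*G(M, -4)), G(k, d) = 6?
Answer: -534784/91 ≈ -5876.8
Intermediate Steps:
Y(V) = V**2 (Y(V) = V*V = V**2)
q(M) = -3 + (M + M**2)/(7*(54 + M)) (q(M) = -3 + ((M + M*M)/(M + (-3)**2*6))/7 = -3 + ((M + M**2)/(M + 9*6))/7 = -3 + ((M + M**2)/(M + 54))/7 = -3 + ((M + M**2)/(54 + M))/7 = -3 + (M + M**2)/(7*(54 + M)))
((4*(-2))*q(-2) - 1)*(-256) = ((4*(-2))*((-1134 + (-2)**2 - 20*(-2))/(7*(54 - 2))) - 1)*(-256) = (-8*(-1134 + 4 + 40)/(7*52) - 1)*(-256) = (-8*(-1090)/(7*52) - 1)*(-256) = (-8*(-545/182) - 1)*(-256) = (2180/91 - 1)*(-256) = (2089/91)*(-256) = -534784/91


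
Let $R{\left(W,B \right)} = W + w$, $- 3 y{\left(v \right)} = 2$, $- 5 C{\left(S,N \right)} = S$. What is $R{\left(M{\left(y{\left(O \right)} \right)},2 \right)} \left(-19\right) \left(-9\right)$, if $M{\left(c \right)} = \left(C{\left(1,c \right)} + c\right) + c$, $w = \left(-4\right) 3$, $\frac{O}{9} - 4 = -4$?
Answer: $- \frac{11571}{5} \approx -2314.2$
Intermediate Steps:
$O = 0$ ($O = 36 + 9 \left(-4\right) = 36 - 36 = 0$)
$C{\left(S,N \right)} = - \frac{S}{5}$
$y{\left(v \right)} = - \frac{2}{3}$ ($y{\left(v \right)} = \left(- \frac{1}{3}\right) 2 = - \frac{2}{3}$)
$w = -12$
$M{\left(c \right)} = - \frac{1}{5} + 2 c$ ($M{\left(c \right)} = \left(\left(- \frac{1}{5}\right) 1 + c\right) + c = \left(- \frac{1}{5} + c\right) + c = - \frac{1}{5} + 2 c$)
$R{\left(W,B \right)} = -12 + W$ ($R{\left(W,B \right)} = W - 12 = -12 + W$)
$R{\left(M{\left(y{\left(O \right)} \right)},2 \right)} \left(-19\right) \left(-9\right) = \left(-12 + \left(- \frac{1}{5} + 2 \left(- \frac{2}{3}\right)\right)\right) \left(-19\right) \left(-9\right) = \left(-12 - \frac{23}{15}\right) \left(-19\right) \left(-9\right) = \left(- \frac{203}{15}\right) \left(-19\right) \left(-9\right) = \frac{3857}{15} \left(-9\right) = - \frac{11571}{5}$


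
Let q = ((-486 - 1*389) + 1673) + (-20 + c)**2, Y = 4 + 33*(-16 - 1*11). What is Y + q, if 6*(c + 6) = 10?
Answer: 4528/9 ≈ 503.11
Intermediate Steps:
c = -13/3 (c = -6 + (1/6)*10 = -6 + 5/3 = -13/3 ≈ -4.3333)
Y = -887 (Y = 4 + 33*(-16 - 11) = 4 + 33*(-27) = 4 - 891 = -887)
q = 12511/9 (q = ((-486 - 1*389) + 1673) + (-20 - 13/3)**2 = ((-486 - 389) + 1673) + (-73/3)**2 = (-875 + 1673) + 5329/9 = 798 + 5329/9 = 12511/9 ≈ 1390.1)
Y + q = -887 + 12511/9 = 4528/9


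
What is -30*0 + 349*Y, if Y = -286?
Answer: -99814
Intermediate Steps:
-30*0 + 349*Y = -30*0 + 349*(-286) = 0 - 99814 = -99814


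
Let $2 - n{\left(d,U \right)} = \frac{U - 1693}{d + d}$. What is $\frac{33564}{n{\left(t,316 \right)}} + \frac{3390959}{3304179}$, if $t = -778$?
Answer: $\frac{172568561229401}{5732750565} \approx 30102.0$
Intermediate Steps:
$n{\left(d,U \right)} = 2 - \frac{-1693 + U}{2 d}$ ($n{\left(d,U \right)} = 2 - \frac{U - 1693}{d + d} = 2 - \frac{-1693 + U}{2 d}$)
$\frac{33564}{n{\left(t,316 \right)}} + \frac{3390959}{3304179} = \frac{33564}{\frac{1}{2} \frac{1}{-778} \left(1693 - 316 + 4 \left(-778\right)\right)} + \frac{3390959}{3304179} = \frac{33564}{\frac{1}{2} \left(- \frac{1}{778}\right) \left(1693 - 316 - 3112\right)} + 3390959 \cdot \frac{1}{3304179} = \frac{33564}{\frac{1}{2} \left(- \frac{1}{778}\right) \left(-1735\right)} + \frac{3390959}{3304179} = \frac{33564}{\frac{1735}{1556}} + \frac{3390959}{3304179} = 33564 \cdot \frac{1556}{1735} + \frac{3390959}{3304179} = \frac{52225584}{1735} + \frac{3390959}{3304179} = \frac{172568561229401}{5732750565}$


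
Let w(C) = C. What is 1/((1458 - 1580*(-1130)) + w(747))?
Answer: 1/1787605 ≈ 5.5941e-7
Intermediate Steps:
1/((1458 - 1580*(-1130)) + w(747)) = 1/((1458 - 1580*(-1130)) + 747) = 1/((1458 + 1785400) + 747) = 1/(1786858 + 747) = 1/1787605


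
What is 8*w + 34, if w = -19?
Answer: -118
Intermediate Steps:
8*w + 34 = 8*(-19) + 34 = -152 + 34 = -118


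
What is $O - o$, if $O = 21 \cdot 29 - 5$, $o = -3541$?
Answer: $4145$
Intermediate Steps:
$O = 604$ ($O = 609 - 5 = 604$)
$O - o = 604 - -3541 = 604 + 3541 = 4145$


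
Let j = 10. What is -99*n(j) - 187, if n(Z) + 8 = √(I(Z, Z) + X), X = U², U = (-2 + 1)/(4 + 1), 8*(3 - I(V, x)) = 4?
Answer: 605 - 99*√254/10 ≈ 447.22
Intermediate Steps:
I(V, x) = 5/2 (I(V, x) = 3 - ⅛*4 = 3 - ½ = 5/2)
U = -⅕ (U = -1/5 = -1*⅕ = -⅕ ≈ -0.20000)
X = 1/25 (X = (-⅕)² = 1/25 ≈ 0.040000)
n(Z) = -8 + √254/10 (n(Z) = -8 + √(5/2 + 1/25) = -8 + √(127/50) = -8 + √254/10)
-99*n(j) - 187 = -99*(-8 + √254/10) - 187 = (792 - 99*√254/10) - 187 = 605 - 99*√254/10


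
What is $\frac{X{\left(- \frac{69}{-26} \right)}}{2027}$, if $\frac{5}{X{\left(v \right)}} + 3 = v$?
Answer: $- \frac{130}{18243} \approx -0.007126$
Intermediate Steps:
$X{\left(v \right)} = \frac{5}{-3 + v}$
$\frac{X{\left(- \frac{69}{-26} \right)}}{2027} = \frac{5 \frac{1}{-3 - \frac{69}{-26}}}{2027} = \frac{5}{-3 - - \frac{69}{26}} \cdot \frac{1}{2027} = \frac{5}{-3 + \frac{69}{26}} \cdot \frac{1}{2027} = \frac{5}{- \frac{9}{26}} \cdot \frac{1}{2027} = 5 \left(- \frac{26}{9}\right) \frac{1}{2027} = \left(- \frac{130}{9}\right) \frac{1}{2027} = - \frac{130}{18243}$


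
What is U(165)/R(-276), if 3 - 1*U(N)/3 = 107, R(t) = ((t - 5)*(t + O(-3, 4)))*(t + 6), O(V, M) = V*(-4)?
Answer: 13/834570 ≈ 1.5577e-5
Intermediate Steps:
O(V, M) = -4*V
R(t) = (-5 + t)*(6 + t)*(12 + t) (R(t) = ((t - 5)*(t - 4*(-3)))*(t + 6) = ((-5 + t)*(t + 12))*(6 + t) = ((-5 + t)*(12 + t))*(6 + t) = (-5 + t)*(6 + t)*(12 + t))
U(N) = -312 (U(N) = 9 - 3*107 = 9 - 321 = -312)
U(165)/R(-276) = -312/(-360 + (-276)³ - 18*(-276) + 13*(-276)²) = -312/(-360 - 21024576 + 4968 + 13*76176) = -312/(-360 - 21024576 + 4968 + 990288) = -312/(-20029680) = -312*(-1/20029680) = 13/834570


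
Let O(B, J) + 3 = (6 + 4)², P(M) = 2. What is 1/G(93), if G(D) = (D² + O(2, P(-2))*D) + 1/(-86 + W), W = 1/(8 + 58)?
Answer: 5675/100277184 ≈ 5.6593e-5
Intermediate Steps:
W = 1/66 ≈ 0.015152
O(B, J) = 97 (O(B, J) = -3 + (6 + 4)² = -3 + 10² = -3 + 100 = 97)
G(D) = -66/5675 + D² + 97*D (G(D) = (D² + 97*D) + 1/(-86 + 1/66) = (D² + 97*D) + 1/(-5675/66) = (D² + 97*D) - 66/5675 = -66/5675 + D² + 97*D)
1/G(93) = 1/(-66/5675 + 93² + 97*93) = 1/(-66/5675 + 8649 + 9021) = 1/(100277184/5675) = 5675/100277184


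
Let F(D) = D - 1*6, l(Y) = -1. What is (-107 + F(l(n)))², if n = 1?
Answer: 12996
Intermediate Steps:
F(D) = -6 + D (F(D) = D - 6 = -6 + D)
(-107 + F(l(n)))² = (-107 + (-6 - 1))² = (-107 - 7)² = (-114)² = 12996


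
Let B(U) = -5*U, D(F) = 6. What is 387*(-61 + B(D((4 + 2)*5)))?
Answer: -35217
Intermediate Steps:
387*(-61 + B(D((4 + 2)*5))) = 387*(-61 - 5*6) = 387*(-61 - 30) = 387*(-91) = -35217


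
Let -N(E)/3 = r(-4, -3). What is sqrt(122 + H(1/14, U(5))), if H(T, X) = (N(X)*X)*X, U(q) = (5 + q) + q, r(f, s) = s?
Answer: sqrt(2147) ≈ 46.336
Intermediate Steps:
N(E) = 9 (N(E) = -3*(-3) = 9)
U(q) = 5 + 2*q
H(T, X) = 9*X**2 (H(T, X) = (9*X)*X = 9*X**2)
sqrt(122 + H(1/14, U(5))) = sqrt(122 + 9*(5 + 2*5)**2) = sqrt(122 + 9*(5 + 10)**2) = sqrt(122 + 9*15**2) = sqrt(122 + 9*225) = sqrt(122 + 2025) = sqrt(2147)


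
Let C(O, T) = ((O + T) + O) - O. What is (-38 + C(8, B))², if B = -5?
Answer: 1225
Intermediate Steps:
C(O, T) = O + T (C(O, T) = (T + 2*O) - O = O + T)
(-38 + C(8, B))² = (-38 + (8 - 5))² = (-38 + 3)² = (-35)² = 1225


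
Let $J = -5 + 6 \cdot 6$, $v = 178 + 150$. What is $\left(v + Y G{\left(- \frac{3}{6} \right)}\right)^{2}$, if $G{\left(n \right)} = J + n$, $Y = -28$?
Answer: $276676$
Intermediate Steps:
$v = 328$
$J = 31$ ($J = -5 + 36 = 31$)
$G{\left(n \right)} = 31 + n$
$\left(v + Y G{\left(- \frac{3}{6} \right)}\right)^{2} = \left(328 - 28 \left(31 - \frac{3}{6}\right)\right)^{2} = \left(328 - 28 \left(31 - \frac{1}{2}\right)\right)^{2} = \left(328 - 854\right)^{2} = \left(-526\right)^{2} = 276676$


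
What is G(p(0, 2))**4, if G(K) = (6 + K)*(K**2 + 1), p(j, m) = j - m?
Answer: 160000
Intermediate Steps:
G(K) = (1 + K**2)*(6 + K) (G(K) = (6 + K)*(1 + K**2) = (1 + K**2)*(6 + K))
G(p(0, 2))**4 = (6 + (0 - 1*2) + (0 - 1*2)**3 + 6*(0 - 1*2)**2)**4 = (6 + (0 - 2) + (0 - 2)**3 + 6*(0 - 2)**2)**4 = (6 - 2 + (-2)**3 + 6*(-2)**2)**4 = (6 - 2 - 8 + 6*4)**4 = (6 - 2 - 8 + 24)**4 = 20**4 = 160000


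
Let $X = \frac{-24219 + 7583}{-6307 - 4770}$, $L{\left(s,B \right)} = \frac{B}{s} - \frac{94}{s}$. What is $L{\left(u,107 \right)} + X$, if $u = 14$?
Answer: $\frac{376905}{155078} \approx 2.4304$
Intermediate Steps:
$L{\left(s,B \right)} = - \frac{94}{s} + \frac{B}{s}$
$X = \frac{16636}{11077}$ ($X = - \frac{16636}{-11077} = \left(-16636\right) \left(- \frac{1}{11077}\right) = \frac{16636}{11077} \approx 1.5019$)
$L{\left(u,107 \right)} + X = \frac{-94 + 107}{14} + \frac{16636}{11077} = \frac{1}{14} \cdot 13 + \frac{16636}{11077} = \frac{13}{14} + \frac{16636}{11077} = \frac{376905}{155078}$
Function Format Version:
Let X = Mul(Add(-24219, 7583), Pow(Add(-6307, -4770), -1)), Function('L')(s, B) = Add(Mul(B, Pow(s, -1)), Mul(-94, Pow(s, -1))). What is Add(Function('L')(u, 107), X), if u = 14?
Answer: Rational(376905, 155078) ≈ 2.4304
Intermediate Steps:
Function('L')(s, B) = Add(Mul(-94, Pow(s, -1)), Mul(B, Pow(s, -1)))
X = Rational(16636, 11077) (X = Mul(-16636, Pow(-11077, -1)) = Mul(-16636, Rational(-1, 11077)) = Rational(16636, 11077) ≈ 1.5019)
Add(Function('L')(u, 107), X) = Add(Mul(Pow(14, -1), Add(-94, 107)), Rational(16636, 11077)) = Add(Mul(Rational(1, 14), 13), Rational(16636, 11077)) = Add(Rational(13, 14), Rational(16636, 11077)) = Rational(376905, 155078)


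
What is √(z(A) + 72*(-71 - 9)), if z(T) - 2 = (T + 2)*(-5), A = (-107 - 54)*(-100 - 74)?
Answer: I*√145838 ≈ 381.89*I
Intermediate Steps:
A = 28014 (A = -161*(-174) = 28014)
z(T) = -8 - 5*T (z(T) = 2 + (T + 2)*(-5) = 2 + (2 + T)*(-5) = 2 + (-10 - 5*T) = -8 - 5*T)
√(z(A) + 72*(-71 - 9)) = √((-8 - 5*28014) + 72*(-71 - 9)) = √((-8 - 140070) + 72*(-80)) = √(-140078 - 5760) = √(-145838) = I*√145838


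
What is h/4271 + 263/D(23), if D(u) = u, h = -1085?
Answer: 1098318/98233 ≈ 11.181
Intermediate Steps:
h/4271 + 263/D(23) = -1085/4271 + 263/23 = 1098318/98233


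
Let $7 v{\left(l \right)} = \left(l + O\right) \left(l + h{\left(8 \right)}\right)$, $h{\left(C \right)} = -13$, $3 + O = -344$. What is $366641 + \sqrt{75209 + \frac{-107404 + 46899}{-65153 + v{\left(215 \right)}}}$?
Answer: $366641 + \frac{\sqrt{701055575432410}}{96547} \approx 3.6692 \cdot 10^{5}$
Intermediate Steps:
$O = -347$ ($O = -3 - 344 = -347$)
$v{\left(l \right)} = \frac{\left(-347 + l\right) \left(-13 + l\right)}{7}$ ($v{\left(l \right)} = \frac{\left(l - 347\right) \left(l - 13\right)}{7} = \frac{\left(-347 + l\right) \left(-13 + l\right)}{7}$)
$366641 + \sqrt{75209 + \frac{-107404 + 46899}{-65153 + v{\left(215 \right)}}} = 366641 + \sqrt{75209 + \frac{-107404 + 46899}{-65153 + \left(\frac{4511}{7} - \frac{77400}{7} + \frac{215^{2}}{7}\right)}} = 366641 + \sqrt{75209 - \frac{60505}{-65153 + \left(\frac{4511}{7} - \frac{77400}{7} + \frac{1}{7} \cdot 46225\right)}} = 366641 + \sqrt{75209 - \frac{60505}{-65153 + \left(\frac{4511}{7} - \frac{77400}{7} + \frac{46225}{7}\right)}} = 366641 + \sqrt{75209 - \frac{60505}{-65153 - \frac{26664}{7}}} = 366641 + \sqrt{75209 - \frac{60505}{- \frac{482735}{7}}} = 366641 + \sqrt{75209 - - \frac{84707}{96547}} = 366641 + \sqrt{75209 + \frac{84707}{96547}} = 366641 + \sqrt{\frac{7261288030}{96547}} = 366641 + \frac{\sqrt{701055575432410}}{96547}$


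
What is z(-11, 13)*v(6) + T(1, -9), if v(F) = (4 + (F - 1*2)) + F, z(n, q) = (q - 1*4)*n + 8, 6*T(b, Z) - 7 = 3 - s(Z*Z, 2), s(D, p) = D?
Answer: -7715/6 ≈ -1285.8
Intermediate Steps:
T(b, Z) = 5/3 - Z**2/6 (T(b, Z) = 7/6 + (3 - Z*Z)/6 = 7/6 + (3 - Z**2)/6 = 7/6 + (1/2 - Z**2/6) = 5/3 - Z**2/6)
z(n, q) = 8 + n*(-4 + q) (z(n, q) = (q - 4)*n + 8 = (-4 + q)*n + 8 = n*(-4 + q) + 8 = 8 + n*(-4 + q))
v(F) = 2 + 2*F (v(F) = (4 + (F - 2)) + F = (4 + (-2 + F)) + F = (2 + F) + F = 2 + 2*F)
z(-11, 13)*v(6) + T(1, -9) = (8 - 4*(-11) - 11*13)*(2 + 2*6) + (5/3 - 1/6*(-9)**2) = (8 + 44 - 143)*(2 + 12) + (5/3 - 1/6*81) = -91*14 + (5/3 - 27/2) = -1274 - 71/6 = -7715/6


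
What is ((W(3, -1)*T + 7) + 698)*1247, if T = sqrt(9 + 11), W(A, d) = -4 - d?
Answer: 879135 - 7482*sqrt(5) ≈ 8.6241e+5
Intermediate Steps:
T = 2*sqrt(5) (T = sqrt(20) = 2*sqrt(5) ≈ 4.4721)
((W(3, -1)*T + 7) + 698)*1247 = (((-4 - 1*(-1))*(2*sqrt(5)) + 7) + 698)*1247 = (((-4 + 1)*(2*sqrt(5)) + 7) + 698)*1247 = ((-6*sqrt(5) + 7) + 698)*1247 = ((7 - 6*sqrt(5)) + 698)*1247 = (705 - 6*sqrt(5))*1247 = 879135 - 7482*sqrt(5)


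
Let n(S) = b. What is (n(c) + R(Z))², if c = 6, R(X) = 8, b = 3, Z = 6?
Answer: 121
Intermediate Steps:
n(S) = 3
(n(c) + R(Z))² = (3 + 8)² = 11² = 121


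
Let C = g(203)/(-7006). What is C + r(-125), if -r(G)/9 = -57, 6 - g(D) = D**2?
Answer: 3635281/7006 ≈ 518.88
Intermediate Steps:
g(D) = 6 - D**2
r(G) = 513 (r(G) = -9*(-57) = 513)
C = 41203/7006 (C = (6 - 1*203**2)/(-7006) = (6 - 1*41209)*(-1/7006) = (6 - 41209)*(-1/7006) = -41203*(-1/7006) = 41203/7006 ≈ 5.8811)
C + r(-125) = 41203/7006 + 513 = 3635281/7006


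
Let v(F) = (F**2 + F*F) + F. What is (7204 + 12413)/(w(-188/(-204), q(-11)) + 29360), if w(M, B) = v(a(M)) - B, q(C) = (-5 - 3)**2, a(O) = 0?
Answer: 19617/29296 ≈ 0.66961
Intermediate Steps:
v(F) = F + 2*F**2 (v(F) = (F**2 + F**2) + F = 2*F**2 + F = F + 2*F**2)
q(C) = 64 (q(C) = (-8)**2 = 64)
w(M, B) = -B (w(M, B) = 0*(1 + 2*0) - B = 0*(1 + 0) - B = 0*1 - B = 0 - B = -B)
(7204 + 12413)/(w(-188/(-204), q(-11)) + 29360) = (7204 + 12413)/(-1*64 + 29360) = 19617/(-64 + 29360) = 19617/29296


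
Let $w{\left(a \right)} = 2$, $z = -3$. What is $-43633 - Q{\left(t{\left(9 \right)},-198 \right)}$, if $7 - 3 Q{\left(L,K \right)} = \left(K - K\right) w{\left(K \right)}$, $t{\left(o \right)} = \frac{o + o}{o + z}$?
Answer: $- \frac{130906}{3} \approx -43635.0$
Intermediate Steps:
$t{\left(o \right)} = \frac{2 o}{-3 + o}$ ($t{\left(o \right)} = \frac{o + o}{o - 3} = \frac{2 o}{-3 + o}$)
$Q{\left(L,K \right)} = \frac{7}{3}$ ($Q{\left(L,K \right)} = \frac{7}{3} - \frac{\left(K - K\right) 2}{3} = \frac{7}{3} - \frac{0 \cdot 2}{3} = \frac{7}{3} - 0 = \frac{7}{3} + 0 = \frac{7}{3}$)
$-43633 - Q{\left(t{\left(9 \right)},-198 \right)} = -43633 - \frac{7}{3} = - \frac{130906}{3}$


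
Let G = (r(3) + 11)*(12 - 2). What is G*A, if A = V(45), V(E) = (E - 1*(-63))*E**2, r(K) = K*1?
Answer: 30618000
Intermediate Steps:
r(K) = K
V(E) = E**2*(63 + E) (V(E) = (E + 63)*E**2 = (63 + E)*E**2 = E**2*(63 + E))
A = 218700 (A = 45**2*(63 + 45) = 2025*108 = 218700)
G = 140 (G = (3 + 11)*(12 - 2) = 14*10 = 140)
G*A = 140*218700 = 30618000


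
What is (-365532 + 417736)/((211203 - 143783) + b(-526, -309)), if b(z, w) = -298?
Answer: 26102/33561 ≈ 0.77775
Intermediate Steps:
(-365532 + 417736)/((211203 - 143783) + b(-526, -309)) = (-365532 + 417736)/((211203 - 143783) - 298) = 52204/(67420 - 298) = 52204/67122 = 52204*(1/67122) = 26102/33561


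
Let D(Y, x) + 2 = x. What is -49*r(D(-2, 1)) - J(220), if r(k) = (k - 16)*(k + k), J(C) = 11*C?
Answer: -4086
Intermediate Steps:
D(Y, x) = -2 + x
r(k) = 2*k*(-16 + k) (r(k) = (-16 + k)*(2*k) = 2*k*(-16 + k))
-49*r(D(-2, 1)) - J(220) = -98*(-2 + 1)*(-16 + (-2 + 1)) - 11*220 = -98*(-1)*(-16 - 1) - 1*2420 = -98*(-1)*(-17) - 2420 = -49*34 - 2420 = -1666 - 2420 = -4086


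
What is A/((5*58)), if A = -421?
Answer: -421/290 ≈ -1.4517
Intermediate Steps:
A/((5*58)) = -421/(5*58) = -421/290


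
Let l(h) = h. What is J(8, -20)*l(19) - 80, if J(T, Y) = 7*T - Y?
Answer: 1364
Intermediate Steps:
J(T, Y) = -Y + 7*T
J(8, -20)*l(19) - 80 = (-1*(-20) + 7*8)*19 - 80 = (20 + 56)*19 - 80 = 76*19 - 80 = 1444 - 80 = 1364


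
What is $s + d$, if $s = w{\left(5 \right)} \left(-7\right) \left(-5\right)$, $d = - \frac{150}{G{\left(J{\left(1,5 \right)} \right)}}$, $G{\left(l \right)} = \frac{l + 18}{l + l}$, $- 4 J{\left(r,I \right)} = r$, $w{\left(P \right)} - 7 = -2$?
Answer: $\frac{12725}{71} \approx 179.23$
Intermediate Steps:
$w{\left(P \right)} = 5$ ($w{\left(P \right)} = 7 - 2 = 5$)
$J{\left(r,I \right)} = - \frac{r}{4}$
$G{\left(l \right)} = \frac{18 + l}{2 l}$
$d = \frac{300}{71}$ ($d = - \frac{150}{\frac{1}{2} \frac{1}{\left(- \frac{1}{4}\right) 1} \left(18 - \frac{1}{4}\right)} = - \frac{150}{\frac{1}{2} \frac{1}{- \frac{1}{4}} \left(18 - \frac{1}{4}\right)} = - \frac{150}{\frac{1}{2} \left(-4\right) \frac{71}{4}} = - \frac{150}{- \frac{71}{2}} = \left(-150\right) \left(- \frac{2}{71}\right) = \frac{300}{71} \approx 4.2253$)
$s = 175$ ($s = 5 \left(-7\right) \left(-5\right) = \left(-35\right) \left(-5\right) = 175$)
$s + d = 175 + \frac{300}{71} = \frac{12725}{71}$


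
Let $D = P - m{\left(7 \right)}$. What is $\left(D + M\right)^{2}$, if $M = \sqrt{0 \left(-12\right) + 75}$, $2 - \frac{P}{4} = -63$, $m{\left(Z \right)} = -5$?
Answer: $70300 + 2650 \sqrt{3} \approx 74890.0$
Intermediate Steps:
$P = 260$ ($P = 8 - -252 = 8 + 252 = 260$)
$M = 5 \sqrt{3}$ ($M = \sqrt{0 + 75} = \sqrt{75} = 5 \sqrt{3} \approx 8.6602$)
$D = 265$ ($D = 260 - -5 = 260 + 5 = 265$)
$\left(D + M\right)^{2} = \left(265 + 5 \sqrt{3}\right)^{2}$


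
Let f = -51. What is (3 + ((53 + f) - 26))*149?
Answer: -3129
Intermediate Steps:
(3 + ((53 + f) - 26))*149 = (3 + ((53 - 51) - 26))*149 = (3 + (2 - 26))*149 = (3 - 24)*149 = -21*149 = -3129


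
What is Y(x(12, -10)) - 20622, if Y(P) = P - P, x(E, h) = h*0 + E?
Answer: -20622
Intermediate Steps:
x(E, h) = E (x(E, h) = 0 + E = E)
Y(P) = 0
Y(x(12, -10)) - 20622 = 0 - 20622 = -20622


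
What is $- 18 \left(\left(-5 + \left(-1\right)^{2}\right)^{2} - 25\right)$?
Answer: $162$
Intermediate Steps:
$- 18 \left(\left(-5 + \left(-1\right)^{2}\right)^{2} - 25\right) = - 18 \left(\left(-5 + 1\right)^{2} - 25\right) = - 18 \left(\left(-4\right)^{2} - 25\right) = - 18 \left(16 - 25\right) = \left(-18\right) \left(-9\right) = 162$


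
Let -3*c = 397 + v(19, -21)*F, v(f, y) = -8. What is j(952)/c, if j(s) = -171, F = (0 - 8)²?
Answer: -513/115 ≈ -4.4609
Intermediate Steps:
F = 64 (F = (-8)² = 64)
c = 115/3 (c = -(397 - 8*64)/3 = -(397 - 512)/3 = -⅓*(-115) = 115/3 ≈ 38.333)
j(952)/c = -171/115/3 = -171*3/115 = -513/115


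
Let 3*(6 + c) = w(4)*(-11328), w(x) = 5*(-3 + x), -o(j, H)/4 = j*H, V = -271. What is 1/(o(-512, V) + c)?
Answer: -1/573894 ≈ -1.7425e-6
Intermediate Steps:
o(j, H) = -4*H*j (o(j, H) = -4*j*H = -4*H*j)
w(x) = -15 + 5*x
c = -18886 (c = -6 + ((-15 + 5*4)*(-11328))/3 = -6 + ((-15 + 20)*(-11328))/3 = -6 + (5*(-11328))/3 = -6 + (⅓)*(-56640) = -6 - 18880 = -18886)
1/(o(-512, V) + c) = 1/(-4*(-271)*(-512) - 18886) = 1/(-555008 - 18886) = 1/(-573894) = -1/573894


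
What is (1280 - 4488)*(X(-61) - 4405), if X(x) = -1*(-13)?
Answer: 14089536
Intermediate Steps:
X(x) = 13
(1280 - 4488)*(X(-61) - 4405) = (1280 - 4488)*(13 - 4405) = -3208*(-4392) = 14089536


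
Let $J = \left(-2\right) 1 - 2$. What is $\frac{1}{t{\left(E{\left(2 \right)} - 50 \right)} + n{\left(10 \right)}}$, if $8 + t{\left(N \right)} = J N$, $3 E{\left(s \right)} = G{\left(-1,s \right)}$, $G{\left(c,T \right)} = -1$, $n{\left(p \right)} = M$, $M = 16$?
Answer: $\frac{3}{628} \approx 0.0047771$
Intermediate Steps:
$J = -4$ ($J = -2 - 2 = -4$)
$n{\left(p \right)} = 16$
$E{\left(s \right)} = - \frac{1}{3}$ ($E{\left(s \right)} = \frac{1}{3} \left(-1\right) = - \frac{1}{3}$)
$t{\left(N \right)} = -8 - 4 N$
$\frac{1}{t{\left(E{\left(2 \right)} - 50 \right)} + n{\left(10 \right)}} = \frac{1}{\left(-8 - 4 \left(- \frac{1}{3} - 50\right)\right) + 16} = \frac{1}{\left(-8 - - \frac{604}{3}\right) + 16} = \frac{1}{\left(-8 + \frac{604}{3}\right) + 16} = \frac{1}{\frac{580}{3} + 16} = \frac{1}{\frac{628}{3}} = \frac{3}{628}$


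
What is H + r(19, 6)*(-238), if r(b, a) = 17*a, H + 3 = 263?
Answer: -24016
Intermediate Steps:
H = 260 (H = -3 + 263 = 260)
H + r(19, 6)*(-238) = 260 + (17*6)*(-238) = 260 + 102*(-238) = 260 - 24276 = -24016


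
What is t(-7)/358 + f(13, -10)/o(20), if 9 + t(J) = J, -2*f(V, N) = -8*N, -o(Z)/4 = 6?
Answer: 871/537 ≈ 1.6220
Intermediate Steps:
o(Z) = -24 (o(Z) = -4*6 = -24)
f(V, N) = 4*N (f(V, N) = -(-4)*N = 4*N)
t(J) = -9 + J
t(-7)/358 + f(13, -10)/o(20) = (-9 - 7)/358 + (4*(-10))/(-24) = -16*1/358 - 40*(-1/24) = -8/179 + 5/3 = 871/537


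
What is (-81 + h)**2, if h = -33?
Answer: 12996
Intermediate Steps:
(-81 + h)**2 = (-81 - 33)**2 = (-114)**2 = 12996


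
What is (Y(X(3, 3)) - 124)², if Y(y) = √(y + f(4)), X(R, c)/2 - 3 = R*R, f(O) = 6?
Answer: (124 - √30)² ≈ 14048.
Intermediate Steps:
X(R, c) = 6 + 2*R² (X(R, c) = 6 + 2*(R*R) = 6 + 2*R²)
Y(y) = √(6 + y) (Y(y) = √(y + 6) = √(6 + y))
(Y(X(3, 3)) - 124)² = (√(6 + (6 + 2*3²)) - 124)² = (√(6 + (6 + 2*9)) - 124)² = (√(6 + (6 + 18)) - 124)² = (√(6 + 24) - 124)² = (√30 - 124)² = (-124 + √30)²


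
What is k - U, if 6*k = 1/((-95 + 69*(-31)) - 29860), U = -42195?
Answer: 8125237979/192564 ≈ 42195.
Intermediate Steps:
k = -1/192564 (k = 1/(6*((-95 + 69*(-31)) - 29860)) = 1/(6*((-95 - 2139) - 29860)) = 1/(6*(-2234 - 29860)) = (⅙)/(-32094) = (⅙)*(-1/32094) = -1/192564 ≈ -5.1931e-6)
k - U = -1/192564 - 1*(-42195) = -1/192564 + 42195 = 8125237979/192564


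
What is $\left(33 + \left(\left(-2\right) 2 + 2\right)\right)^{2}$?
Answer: $961$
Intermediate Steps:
$\left(33 + \left(\left(-2\right) 2 + 2\right)\right)^{2} = \left(33 + \left(-4 + 2\right)\right)^{2} = \left(33 - 2\right)^{2} = 31^{2} = 961$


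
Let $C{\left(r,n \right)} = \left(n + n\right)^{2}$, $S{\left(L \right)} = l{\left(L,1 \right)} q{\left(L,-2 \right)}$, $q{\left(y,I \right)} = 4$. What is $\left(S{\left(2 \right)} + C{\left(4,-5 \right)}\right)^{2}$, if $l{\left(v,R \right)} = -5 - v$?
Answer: $5184$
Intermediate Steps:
$S{\left(L \right)} = -20 - 4 L$ ($S{\left(L \right)} = \left(-5 - L\right) 4 = -20 - 4 L$)
$C{\left(r,n \right)} = 4 n^{2}$ ($C{\left(r,n \right)} = \left(2 n\right)^{2} = 4 n^{2}$)
$\left(S{\left(2 \right)} + C{\left(4,-5 \right)}\right)^{2} = \left(\left(-20 - 8\right) + 4 \left(-5\right)^{2}\right)^{2} = \left(\left(-20 - 8\right) + 4 \cdot 25\right)^{2} = \left(-28 + 100\right)^{2} = 72^{2} = 5184$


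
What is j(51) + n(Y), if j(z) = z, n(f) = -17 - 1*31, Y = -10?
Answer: 3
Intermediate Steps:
n(f) = -48 (n(f) = -17 - 31 = -48)
j(51) + n(Y) = 51 - 48 = 3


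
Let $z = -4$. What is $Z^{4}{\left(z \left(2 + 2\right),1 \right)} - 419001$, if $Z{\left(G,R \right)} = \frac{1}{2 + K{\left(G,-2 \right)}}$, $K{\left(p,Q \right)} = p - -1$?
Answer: $- \frac{11967087560}{28561} \approx -4.19 \cdot 10^{5}$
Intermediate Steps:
$K{\left(p,Q \right)} = 1 + p$ ($K{\left(p,Q \right)} = p + 1 = 1 + p$)
$Z{\left(G,R \right)} = \frac{1}{3 + G}$ ($Z{\left(G,R \right)} = \frac{1}{2 + \left(1 + G\right)} = \frac{1}{3 + G}$)
$Z^{4}{\left(z \left(2 + 2\right),1 \right)} - 419001 = \left(\frac{1}{3 - 4 \left(2 + 2\right)}\right)^{4} - 419001 = \left(\frac{1}{3 - 16}\right)^{4} - 419001 = \left(\frac{1}{-13}\right)^{4} - 419001 = \left(- \frac{1}{13}\right)^{4} - 419001 = \frac{1}{28561} - 419001 = - \frac{11967087560}{28561}$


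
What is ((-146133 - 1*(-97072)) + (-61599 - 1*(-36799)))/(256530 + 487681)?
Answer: -73861/744211 ≈ -0.099247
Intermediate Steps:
((-146133 - 1*(-97072)) + (-61599 - 1*(-36799)))/(256530 + 487681) = ((-146133 + 97072) + (-61599 + 36799))/744211 = (-49061 - 24800)*(1/744211) = -73861*1/744211 = -73861/744211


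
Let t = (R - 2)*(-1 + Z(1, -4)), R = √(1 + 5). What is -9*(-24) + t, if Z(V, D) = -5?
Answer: 228 - 6*√6 ≈ 213.30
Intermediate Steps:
R = √6 ≈ 2.4495
t = 12 - 6*√6 (t = (√6 - 2)*(-1 - 5) = (-2 + √6)*(-6) = 12 - 6*√6 ≈ -2.6969)
-9*(-24) + t = -9*(-24) + (12 - 6*√6) = 216 + (12 - 6*√6) = 228 - 6*√6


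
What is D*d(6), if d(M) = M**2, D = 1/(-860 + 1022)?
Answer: 2/9 ≈ 0.22222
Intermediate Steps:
D = 1/162 ≈ 0.0061728
D*d(6) = (1/162)*6**2 = (1/162)*36 = 2/9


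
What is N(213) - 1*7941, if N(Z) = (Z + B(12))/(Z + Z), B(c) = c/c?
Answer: -1691326/213 ≈ -7940.5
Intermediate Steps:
B(c) = 1
N(Z) = (1 + Z)/(2*Z) (N(Z) = (Z + 1)/(Z + Z) = (1 + Z)/((2*Z)) = (1 + Z)*(1/(2*Z)) = (1 + Z)/(2*Z))
N(213) - 1*7941 = (½)*(1 + 213)/213 - 1*7941 = (½)*(1/213)*214 - 7941 = 107/213 - 7941 = -1691326/213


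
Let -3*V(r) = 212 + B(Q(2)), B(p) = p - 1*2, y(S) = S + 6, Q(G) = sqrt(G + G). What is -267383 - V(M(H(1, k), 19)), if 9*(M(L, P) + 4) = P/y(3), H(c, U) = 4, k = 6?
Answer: -801937/3 ≈ -2.6731e+5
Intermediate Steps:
Q(G) = sqrt(2)*sqrt(G) (Q(G) = sqrt(2*G) = sqrt(2)*sqrt(G))
y(S) = 6 + S
B(p) = -2 + p (B(p) = p - 2 = -2 + p)
M(L, P) = -4 + P/81 (M(L, P) = -4 + (P/(6 + 3))/9 = -4 + (P/9)/9 = -4 + P/81)
V(r) = -212/3 (V(r) = -(212 + (-2 + sqrt(2)*sqrt(2)))/3 = -(212 + (-2 + 2))/3 = -(212 + 0)/3 = -1/3*212 = -212/3)
-267383 - V(M(H(1, k), 19)) = -267383 - 1*(-212/3) = -267383 + 212/3 = -801937/3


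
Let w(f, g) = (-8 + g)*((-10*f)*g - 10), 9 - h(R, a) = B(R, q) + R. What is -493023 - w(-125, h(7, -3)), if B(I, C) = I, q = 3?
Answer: -574403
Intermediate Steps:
h(R, a) = 9 - 2*R (h(R, a) = 9 - (R + R) = 9 - 2*R)
w(f, g) = (-10 - 10*f*g)*(-8 + g) (w(f, g) = (-8 + g)*(-10*f*g - 10) = (-8 + g)*(-10 - 10*f*g) = (-10 - 10*f*g)*(-8 + g))
-493023 - w(-125, h(7, -3)) = -493023 - (80 - 10*(9 - 2*7) - 10*(-125)*(9 - 2*7)² + 80*(-125)*(9 - 2*7)) = -493023 - (80 - 10*(9 - 14) - 10*(-125)*(9 - 14)² + 80*(-125)*(9 - 14)) = -493023 - (80 - 10*(-5) - 10*(-125)*(-5)² + 80*(-125)*(-5)) = -493023 - (80 + 50 - 10*(-125)*25 + 50000) = -493023 - (80 + 50 + 31250 + 50000) = -493023 - 1*81380 = -493023 - 81380 = -574403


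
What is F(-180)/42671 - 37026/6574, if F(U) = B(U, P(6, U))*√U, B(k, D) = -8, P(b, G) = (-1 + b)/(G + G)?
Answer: -18513/3287 - 48*I*√5/42671 ≈ -5.6322 - 0.0025153*I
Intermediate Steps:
P(b, G) = (-1 + b)/(2*G) (P(b, G) = (-1 + b)/((2*G)) = (-1 + b)*(1/(2*G)) = (-1 + b)/(2*G))
F(U) = -8*√U
F(-180)/42671 - 37026/6574 = -48*I*√5/42671 - 37026/6574 = -48*I*√5*(1/42671) - 37026*1/6574 = -48*I*√5*(1/42671) - 18513/3287 = -48*I*√5/42671 - 18513/3287 = -18513/3287 - 48*I*√5/42671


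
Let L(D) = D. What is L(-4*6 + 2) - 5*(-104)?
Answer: 498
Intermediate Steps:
L(-4*6 + 2) - 5*(-104) = (-4*6 + 2) - 5*(-104) = (-24 + 2) + 520 = -22 + 520 = 498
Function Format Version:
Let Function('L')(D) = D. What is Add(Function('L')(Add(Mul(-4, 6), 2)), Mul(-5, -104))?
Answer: 498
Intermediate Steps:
Add(Function('L')(Add(Mul(-4, 6), 2)), Mul(-5, -104)) = Add(Add(Mul(-4, 6), 2), Mul(-5, -104)) = Add(Add(-24, 2), 520) = Add(-22, 520) = 498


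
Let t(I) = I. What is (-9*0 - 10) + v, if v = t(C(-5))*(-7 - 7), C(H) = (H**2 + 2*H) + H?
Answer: -150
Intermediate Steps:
C(H) = H**2 + 3*H
v = -140 (v = (-5*(3 - 5))*(-7 - 7) = -5*(-2)*(-14) = 10*(-14) = -140)
(-9*0 - 10) + v = (-9*0 - 10) - 140 = (0 - 10) - 140 = -10 - 140 = -150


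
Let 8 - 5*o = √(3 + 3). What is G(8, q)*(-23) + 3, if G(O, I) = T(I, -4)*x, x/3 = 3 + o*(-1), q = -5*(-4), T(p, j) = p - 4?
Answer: -7713/5 - 1104*√6/5 ≈ -2083.4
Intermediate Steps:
T(p, j) = -4 + p
o = 8/5 - √6/5 (o = 8/5 - √(3 + 3)/5 = 8/5 - √6/5 ≈ 1.1101)
q = 20
x = 21/5 + 3*√6/5 (x = 3*(3 + (8/5 - √6/5)*(-1)) = 3*(3 + (-8/5 + √6/5)) = 3*(7/5 + √6/5) = 21/5 + 3*√6/5 ≈ 5.6697)
G(O, I) = (-4 + I)*(21/5 + 3*√6/5)
G(8, q)*(-23) + 3 = (3*(-4 + 20)*(7 + √6)/5)*(-23) + 3 = ((⅗)*16*(7 + √6))*(-23) + 3 = (336/5 + 48*√6/5)*(-23) + 3 = (-7728/5 - 1104*√6/5) + 3 = -7713/5 - 1104*√6/5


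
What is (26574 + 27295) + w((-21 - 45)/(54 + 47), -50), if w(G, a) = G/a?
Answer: 136019258/2525 ≈ 53869.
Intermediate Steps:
(26574 + 27295) + w((-21 - 45)/(54 + 47), -50) = (26574 + 27295) + ((-21 - 45)/(54 + 47))/(-50) = 53869 - 66/101*(-1/50) = 53869 + 33/2525 = 136019258/2525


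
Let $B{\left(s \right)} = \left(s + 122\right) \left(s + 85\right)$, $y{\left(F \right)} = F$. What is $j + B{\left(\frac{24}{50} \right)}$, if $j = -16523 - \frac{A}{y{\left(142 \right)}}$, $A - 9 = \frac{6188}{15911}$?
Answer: $- \frac{1221160089971}{201728750} \approx -6053.5$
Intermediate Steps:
$A = \frac{21341}{2273}$ ($A = 9 + \frac{6188}{15911} = 9 + 6188 \cdot \frac{1}{15911} = 9 + \frac{884}{2273} = \frac{21341}{2273} \approx 9.3889$)
$B{\left(s \right)} = \left(85 + s\right) \left(122 + s\right)$ ($B{\left(s \right)} = \left(122 + s\right) \left(85 + s\right) = \left(85 + s\right) \left(122 + s\right)$)
$j = - \frac{5333083959}{322766}$ ($j = -16523 - \frac{21341}{2273 \cdot 142} = -16523 - \frac{21341}{2273} \cdot \frac{1}{142} = -16523 - \frac{21341}{322766} = - \frac{5333083959}{322766} \approx -16523.0$)
$j + B{\left(\frac{24}{50} \right)} = - \frac{5333083959}{322766} + \left(10370 + \left(\frac{24}{50}\right)^{2} + 207 \cdot \frac{24}{50}\right) = - \frac{5333083959}{322766} + \left(10370 + \left(24 \cdot \frac{1}{50}\right)^{2} + 207 \cdot 24 \cdot \frac{1}{50}\right) = - \frac{5333083959}{322766} + \left(10370 + \left(\frac{12}{25}\right)^{2} + 207 \cdot \frac{12}{25}\right) = - \frac{5333083959}{322766} + \left(10370 + \frac{144}{625} + \frac{2484}{25}\right) = - \frac{5333083959}{322766} + \frac{6543494}{625} = - \frac{1221160089971}{201728750}$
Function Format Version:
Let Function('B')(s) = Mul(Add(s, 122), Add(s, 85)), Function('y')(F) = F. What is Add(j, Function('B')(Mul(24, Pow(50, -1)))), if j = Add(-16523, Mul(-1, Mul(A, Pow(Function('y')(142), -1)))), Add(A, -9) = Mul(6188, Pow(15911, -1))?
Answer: Rational(-1221160089971, 201728750) ≈ -6053.5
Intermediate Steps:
A = Rational(21341, 2273) (A = Add(9, Mul(6188, Pow(15911, -1))) = Add(9, Mul(6188, Rational(1, 15911))) = Add(9, Rational(884, 2273)) = Rational(21341, 2273) ≈ 9.3889)
Function('B')(s) = Mul(Add(85, s), Add(122, s)) (Function('B')(s) = Mul(Add(122, s), Add(85, s)) = Mul(Add(85, s), Add(122, s)))
j = Rational(-5333083959, 322766) (j = Add(-16523, Mul(-1, Mul(Rational(21341, 2273), Pow(142, -1)))) = Add(-16523, Mul(-1, Mul(Rational(21341, 2273), Rational(1, 142)))) = Add(-16523, Mul(-1, Rational(21341, 322766))) = Add(-16523, Rational(-21341, 322766)) = Rational(-5333083959, 322766) ≈ -16523.)
Add(j, Function('B')(Mul(24, Pow(50, -1)))) = Add(Rational(-5333083959, 322766), Add(10370, Pow(Mul(24, Pow(50, -1)), 2), Mul(207, Mul(24, Pow(50, -1))))) = Add(Rational(-5333083959, 322766), Add(10370, Pow(Mul(24, Rational(1, 50)), 2), Mul(207, Mul(24, Rational(1, 50))))) = Add(Rational(-5333083959, 322766), Add(10370, Pow(Rational(12, 25), 2), Mul(207, Rational(12, 25)))) = Add(Rational(-5333083959, 322766), Add(10370, Rational(144, 625), Rational(2484, 25))) = Add(Rational(-5333083959, 322766), Rational(6543494, 625)) = Rational(-1221160089971, 201728750)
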